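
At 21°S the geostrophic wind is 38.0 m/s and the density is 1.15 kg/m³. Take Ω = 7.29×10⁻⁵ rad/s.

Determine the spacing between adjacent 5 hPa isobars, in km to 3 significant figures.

219 km

Coriolis parameter at 21°S:
f = 2Ω sin φ = 2 × 7.29×10⁻⁵ × sin 21° = 5.23×10⁻⁵ s⁻¹
Geostrophic balance rearranged: |∂P/∂n| = f ρ V_g
|∂P/∂n| = 5.23×10⁻⁵ × 1.15 × 38.0 = 2.28×10⁻³ Pa/m
Isobar spacing: Δn = ΔP/|∂P/∂n| = 500 Pa / 2.28×10⁻³ Pa/m = 218979 m ≈ 219 km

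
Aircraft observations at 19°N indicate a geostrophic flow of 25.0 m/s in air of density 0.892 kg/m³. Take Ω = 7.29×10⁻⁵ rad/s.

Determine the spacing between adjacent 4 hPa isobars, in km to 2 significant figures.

Coriolis parameter at 19°N:
f = 2Ω sin φ = 2 × 7.29×10⁻⁵ × sin 19° = 4.75×10⁻⁵ s⁻¹
Geostrophic balance rearranged: |∂P/∂n| = f ρ V_g
|∂P/∂n| = 4.75×10⁻⁵ × 0.892 × 25.0 = 1.06×10⁻³ Pa/m
Isobar spacing: Δn = ΔP/|∂P/∂n| = 400 Pa / 1.06×10⁻³ Pa/m = 377882 m ≈ 380 km

380 km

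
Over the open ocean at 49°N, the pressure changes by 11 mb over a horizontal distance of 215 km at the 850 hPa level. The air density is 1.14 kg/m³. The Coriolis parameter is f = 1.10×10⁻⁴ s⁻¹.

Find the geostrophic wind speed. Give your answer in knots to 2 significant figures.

79 knots

Pressure gradient: |∂P/∂n| = 1100 Pa / 215000 m = 5.12×10⁻³ Pa/m
Geostrophic balance (pressure-gradient force = Coriolis force):
V_g = (1/(fρ)) |∂P/∂n| = 5.12×10⁻³ / (1.10×10⁻⁴ × 1.14) = 40.8 m/s
Converting: 40.8 m/s × 1.944 = 79 knots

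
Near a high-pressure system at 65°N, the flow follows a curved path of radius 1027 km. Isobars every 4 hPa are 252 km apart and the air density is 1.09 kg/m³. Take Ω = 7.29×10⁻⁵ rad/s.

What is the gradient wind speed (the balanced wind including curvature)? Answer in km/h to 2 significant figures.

Coriolis parameter at 65°N:
f = 2Ω sin φ = 2 × 7.29×10⁻⁵ × sin 65° = 1.32×10⁻⁴ s⁻¹
Pressure gradient: |∂P/∂n| = 400 Pa / 252000 m = 1.59×10⁻³ Pa/m
Geostrophic speed: V_g = |∂P/∂n|/(fρ) = 1.59×10⁻³/(1.32×10⁻⁴ × 1.09) = 11.0 m/s
Around a high, pressure-gradient force acts outward with centrifugal, so Coriolis balances both:
fV = (1/ρ)|∂P/∂n| + V²/R  →  V² − fR·V + fR·V_g = 0
With fR = 1.32×10⁻⁴ × 1027×10³ m = 136 m/s:
V = [fR − √((fR)² − 4 fR V_g)]/2 = [136 − √(136² − 4×136×11)]/2 = 12.1 m/s
Supergeostrophic (V > V_g = 11 m/s), as expected around a high.
Converting: 12.1 m/s × 3.6 = 44 km/h

44 km/h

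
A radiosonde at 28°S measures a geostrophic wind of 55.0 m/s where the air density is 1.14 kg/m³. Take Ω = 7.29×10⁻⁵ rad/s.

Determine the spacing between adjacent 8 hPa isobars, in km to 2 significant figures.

190 km

Coriolis parameter at 28°S:
f = 2Ω sin φ = 2 × 7.29×10⁻⁵ × sin 28° = 6.84×10⁻⁵ s⁻¹
Geostrophic balance rearranged: |∂P/∂n| = f ρ V_g
|∂P/∂n| = 6.84×10⁻⁵ × 1.14 × 55.0 = 4.29×10⁻³ Pa/m
Isobar spacing: Δn = ΔP/|∂P/∂n| = 800 Pa / 4.29×10⁻³ Pa/m = 186404 m ≈ 190 km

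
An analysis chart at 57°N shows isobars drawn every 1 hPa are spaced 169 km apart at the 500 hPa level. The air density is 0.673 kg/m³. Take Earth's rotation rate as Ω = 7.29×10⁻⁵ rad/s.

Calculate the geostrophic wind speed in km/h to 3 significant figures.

25.9 km/h

Coriolis parameter at 57°N:
f = 2Ω sin φ = 2 × 7.29×10⁻⁵ × sin 57° = 1.22×10⁻⁴ s⁻¹
Pressure gradient: |∂P/∂n| = 100 Pa / 169000 m = 5.92×10⁻⁴ Pa/m
Geostrophic balance (pressure-gradient force = Coriolis force):
V_g = (1/(fρ)) |∂P/∂n| = 5.92×10⁻⁴ / (1.22×10⁻⁴ × 0.673) = 7.19 m/s
Converting: 7.19 m/s × 3.6 = 25.9 km/h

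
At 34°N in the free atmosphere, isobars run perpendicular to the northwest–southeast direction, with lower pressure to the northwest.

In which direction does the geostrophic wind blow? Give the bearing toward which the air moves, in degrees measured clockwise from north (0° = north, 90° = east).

045°

The pressure-gradient force points toward the northwest (bearing 315°).
Geostrophic balance: in the Northern Hemisphere the Coriolis force deflects motion to the right, so the geostrophic wind blows 90° to the right of the pressure-gradient force (low pressure on the left).
Rotating 315° by 90° clockwise gives 045° — the wind blows toward the northeast.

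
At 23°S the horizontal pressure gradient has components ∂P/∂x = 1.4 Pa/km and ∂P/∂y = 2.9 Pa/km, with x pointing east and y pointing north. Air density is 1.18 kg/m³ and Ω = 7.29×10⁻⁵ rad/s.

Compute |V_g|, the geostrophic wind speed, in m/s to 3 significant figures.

Coriolis parameter at 23°S:
f = 2Ω sin φ = 2 × 7.29×10⁻⁵ × sin 23° = 5.70×10⁻⁵ s⁻¹
In the Southern Hemisphere f is negative: f = −5.70×10⁻⁵ s⁻¹.
Component geostrophic relations (x east, y north):
u_g = −(1/(fρ)) ∂P/∂y,  v_g = (1/(fρ)) ∂P/∂x
u_g = −(2.9×10⁻³)/(−5.70×10⁻⁵ × 1.18) = 43.1 m/s;  v_g = (1.4×10⁻³)/(−5.70×10⁻⁵ × 1.18) = −20.8 m/s
|V_g| = √(u_g² + v_g²) = 47.9 m/s

47.9 m/s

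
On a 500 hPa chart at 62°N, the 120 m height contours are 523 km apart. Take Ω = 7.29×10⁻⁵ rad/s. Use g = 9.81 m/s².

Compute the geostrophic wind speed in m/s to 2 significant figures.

Coriolis parameter at 62°N:
f = 2Ω sin φ = 2 × 7.29×10⁻⁵ × sin 62° = 1.29×10⁻⁴ s⁻¹
Height gradient: |∂Z/∂n| = 120 m / 523000 m = 2.29×10⁻⁴
On a pressure surface, geostrophic balance gives V_g = (g/f)|∂Z/∂n|:
V_g = 9.81 × 2.29×10⁻⁴ / 1.29×10⁻⁴ = 17.5 m/s

17 m/s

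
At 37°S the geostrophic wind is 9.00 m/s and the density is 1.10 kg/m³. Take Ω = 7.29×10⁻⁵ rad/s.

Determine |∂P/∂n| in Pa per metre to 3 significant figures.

8.69×10⁻⁴ Pa/m

Coriolis parameter at 37°S:
f = 2Ω sin φ = 2 × 7.29×10⁻⁵ × sin 37° = 8.77×10⁻⁵ s⁻¹
Geostrophic balance rearranged: |∂P/∂n| = f ρ V_g
|∂P/∂n| = 8.77×10⁻⁵ × 1.10 × 9.00 = 8.69×10⁻⁴ Pa/m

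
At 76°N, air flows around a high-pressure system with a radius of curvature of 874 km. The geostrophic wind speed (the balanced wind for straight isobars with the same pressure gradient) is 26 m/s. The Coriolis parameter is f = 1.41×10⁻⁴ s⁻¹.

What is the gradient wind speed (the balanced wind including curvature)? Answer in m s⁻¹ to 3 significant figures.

37.3 m s⁻¹

Around a high, pressure-gradient force acts outward with centrifugal, so Coriolis balances both:
fV = (1/ρ)|∂P/∂n| + V²/R  →  V² − fR·V + fR·V_g = 0
With fR = 1.41×10⁻⁴ × 874×10³ m = 123 m/s:
V = [fR − √((fR)² − 4 fR V_g)]/2 = [123 − √(123² − 4×123×26)]/2 = 37.3 m/s
Supergeostrophic (V > V_g = 26 m/s), as expected around a high.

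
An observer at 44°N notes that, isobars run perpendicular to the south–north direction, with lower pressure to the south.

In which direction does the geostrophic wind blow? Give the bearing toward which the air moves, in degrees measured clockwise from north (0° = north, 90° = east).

270°

The pressure-gradient force points toward the south (bearing 180°).
Geostrophic balance: in the Northern Hemisphere the Coriolis force deflects motion to the right, so the geostrophic wind blows 90° to the right of the pressure-gradient force (low pressure on the left).
Rotating 180° by 90° clockwise gives 270° — the wind blows toward the west.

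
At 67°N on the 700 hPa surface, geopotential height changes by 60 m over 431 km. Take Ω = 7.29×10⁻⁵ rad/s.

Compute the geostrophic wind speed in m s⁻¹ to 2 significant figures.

Coriolis parameter at 67°N:
f = 2Ω sin φ = 2 × 7.29×10⁻⁵ × sin 67° = 1.34×10⁻⁴ s⁻¹
Height gradient: |∂Z/∂n| = 60 m / 431000 m = 1.39×10⁻⁴
On a pressure surface, geostrophic balance gives V_g = (g/f)|∂Z/∂n|:
V_g = 9.81 × 1.39×10⁻⁴ / 1.34×10⁻⁴ = 10.2 m/s

10 m s⁻¹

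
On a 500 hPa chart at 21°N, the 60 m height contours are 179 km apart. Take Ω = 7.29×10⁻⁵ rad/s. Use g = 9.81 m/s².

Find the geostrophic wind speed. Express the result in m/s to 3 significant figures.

Coriolis parameter at 21°N:
f = 2Ω sin φ = 2 × 7.29×10⁻⁵ × sin 21° = 5.23×10⁻⁵ s⁻¹
Height gradient: |∂Z/∂n| = 60 m / 179000 m = 3.35×10⁻⁴
On a pressure surface, geostrophic balance gives V_g = (g/f)|∂Z/∂n|:
V_g = 9.81 × 3.35×10⁻⁴ / 5.23×10⁻⁵ = 62.9 m/s

62.9 m/s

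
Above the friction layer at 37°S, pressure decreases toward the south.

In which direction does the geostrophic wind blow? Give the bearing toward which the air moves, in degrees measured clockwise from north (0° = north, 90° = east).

090°

The pressure-gradient force points toward the south (bearing 180°).
Geostrophic balance: in the Southern Hemisphere the Coriolis force deflects motion to the left, so the geostrophic wind blows 90° to the left of the pressure-gradient force (low pressure on the right).
Rotating 180° by 90° counterclockwise gives 090° — the wind blows toward the east.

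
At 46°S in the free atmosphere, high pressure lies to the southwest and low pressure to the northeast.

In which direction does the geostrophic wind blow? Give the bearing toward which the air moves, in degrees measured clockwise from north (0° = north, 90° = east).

315°

The pressure-gradient force points toward the northeast (bearing 045°).
Geostrophic balance: in the Southern Hemisphere the Coriolis force deflects motion to the left, so the geostrophic wind blows 90° to the left of the pressure-gradient force (low pressure on the right).
Rotating 045° by 90° counterclockwise gives 315° — the wind blows toward the northwest.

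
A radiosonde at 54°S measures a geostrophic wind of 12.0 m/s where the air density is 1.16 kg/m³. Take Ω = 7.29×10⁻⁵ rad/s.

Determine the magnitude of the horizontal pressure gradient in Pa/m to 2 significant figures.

Coriolis parameter at 54°S:
f = 2Ω sin φ = 2 × 7.29×10⁻⁵ × sin 54° = 1.18×10⁻⁴ s⁻¹
Geostrophic balance rearranged: |∂P/∂n| = f ρ V_g
|∂P/∂n| = 1.18×10⁻⁴ × 1.16 × 12.0 = 1.64×10⁻³ Pa/m

1.6×10⁻³ Pa/m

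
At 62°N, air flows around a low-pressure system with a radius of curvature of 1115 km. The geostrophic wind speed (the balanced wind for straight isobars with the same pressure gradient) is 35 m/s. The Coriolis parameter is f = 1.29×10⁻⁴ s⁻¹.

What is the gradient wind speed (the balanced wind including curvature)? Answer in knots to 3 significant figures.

56.6 knots

Around a low, centrifugal force acts outward with Coriolis, so pressure-gradient force balances both:
(1/ρ)|∂P/∂n| = fV + V²/R  →  V² + fR·V − fR·V_g = 0
With fR = 1.29×10⁻⁴ × 1115×10³ m = 144 m/s:
V = [−fR + √((fR)² + 4 fR V_g)]/2 = [−144 + √(144² + 4×144×35)]/2 = 29.1 m/s
Subgeostrophic (V < V_g = 35 m/s), as expected around a low.
Converting: 29.1 m/s × 1.944 = 56.6 knots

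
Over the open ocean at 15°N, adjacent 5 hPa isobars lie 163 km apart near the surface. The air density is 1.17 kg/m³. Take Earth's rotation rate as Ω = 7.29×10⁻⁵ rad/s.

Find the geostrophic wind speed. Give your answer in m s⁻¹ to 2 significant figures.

69 m s⁻¹

Coriolis parameter at 15°N:
f = 2Ω sin φ = 2 × 7.29×10⁻⁵ × sin 15° = 3.77×10⁻⁵ s⁻¹
Pressure gradient: |∂P/∂n| = 500 Pa / 163000 m = 3.07×10⁻³ Pa/m
Geostrophic balance (pressure-gradient force = Coriolis force):
V_g = (1/(fρ)) |∂P/∂n| = 3.07×10⁻³ / (3.77×10⁻⁵ × 1.17) = 69.5 m/s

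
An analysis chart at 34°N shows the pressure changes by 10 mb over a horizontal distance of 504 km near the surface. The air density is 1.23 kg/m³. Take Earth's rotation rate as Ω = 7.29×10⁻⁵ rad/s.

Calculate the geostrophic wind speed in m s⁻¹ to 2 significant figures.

20 m s⁻¹

Coriolis parameter at 34°N:
f = 2Ω sin φ = 2 × 7.29×10⁻⁵ × sin 34° = 8.15×10⁻⁵ s⁻¹
Pressure gradient: |∂P/∂n| = 1000 Pa / 504000 m = 1.98×10⁻³ Pa/m
Geostrophic balance (pressure-gradient force = Coriolis force):
V_g = (1/(fρ)) |∂P/∂n| = 1.98×10⁻³ / (8.15×10⁻⁵ × 1.23) = 19.8 m/s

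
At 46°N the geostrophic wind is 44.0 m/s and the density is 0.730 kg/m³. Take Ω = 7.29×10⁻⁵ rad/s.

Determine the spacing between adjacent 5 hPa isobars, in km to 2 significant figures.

150 km

Coriolis parameter at 46°N:
f = 2Ω sin φ = 2 × 7.29×10⁻⁵ × sin 46° = 1.05×10⁻⁴ s⁻¹
Geostrophic balance rearranged: |∂P/∂n| = f ρ V_g
|∂P/∂n| = 1.05×10⁻⁴ × 0.730 × 44.0 = 3.37×10⁻³ Pa/m
Isobar spacing: Δn = ΔP/|∂P/∂n| = 500 Pa / 3.37×10⁻³ Pa/m = 148424 m ≈ 150 km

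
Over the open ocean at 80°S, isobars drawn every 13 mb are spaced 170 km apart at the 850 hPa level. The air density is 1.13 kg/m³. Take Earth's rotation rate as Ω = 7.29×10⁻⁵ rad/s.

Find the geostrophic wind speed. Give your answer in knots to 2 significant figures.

92 knots

Coriolis parameter at 80°S:
f = 2Ω sin φ = 2 × 7.29×10⁻⁵ × sin 80° = 1.44×10⁻⁴ s⁻¹
Pressure gradient: |∂P/∂n| = 1300 Pa / 170000 m = 7.65×10⁻³ Pa/m
Geostrophic balance (pressure-gradient force = Coriolis force):
V_g = (1/(fρ)) |∂P/∂n| = 7.65×10⁻³ / (1.44×10⁻⁴ × 1.13) = 47.1 m/s
Converting: 47.1 m/s × 1.944 = 92 knots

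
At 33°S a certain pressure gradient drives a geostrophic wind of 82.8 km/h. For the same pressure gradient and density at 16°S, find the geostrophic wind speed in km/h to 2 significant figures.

160 km/h

With the same pressure gradient and density, V_g ∝ 1/f ∝ 1/sin φ.
V₂ = V₁ · sin φ₁ / sin φ₂ = 82.8 × sin 33° / sin 16°
V₂ = 82.8 × 0.5446/0.2756 = 160 km/h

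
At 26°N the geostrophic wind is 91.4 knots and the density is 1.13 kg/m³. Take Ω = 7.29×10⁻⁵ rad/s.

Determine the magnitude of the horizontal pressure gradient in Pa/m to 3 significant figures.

Coriolis parameter at 26°N:
f = 2Ω sin φ = 2 × 7.29×10⁻⁵ × sin 26° = 6.39×10⁻⁵ s⁻¹
Wind speed in SI: 91.4 knots = 47.0 m/s
Geostrophic balance rearranged: |∂P/∂n| = f ρ V_g
|∂P/∂n| = 6.39×10⁻⁵ × 1.13 × 47.0 = 3.40×10⁻³ Pa/m

3.40×10⁻³ Pa/m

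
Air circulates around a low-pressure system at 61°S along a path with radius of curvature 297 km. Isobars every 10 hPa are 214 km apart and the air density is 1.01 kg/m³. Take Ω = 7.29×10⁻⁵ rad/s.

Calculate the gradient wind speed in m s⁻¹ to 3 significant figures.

Coriolis parameter at 61°S:
f = 2Ω sin φ = 2 × 7.29×10⁻⁵ × sin 61° = 1.28×10⁻⁴ s⁻¹
Pressure gradient: |∂P/∂n| = 1000 Pa / 214000 m = 4.67×10⁻³ Pa/m
Geostrophic speed: V_g = |∂P/∂n|/(fρ) = 4.67×10⁻³/(1.28×10⁻⁴ × 1.01) = 36.3 m/s
Around a low, centrifugal force acts outward with Coriolis, so pressure-gradient force balances both:
(1/ρ)|∂P/∂n| = fV + V²/R  →  V² + fR·V − fR·V_g = 0
With fR = 1.28×10⁻⁴ × 297×10³ m = 37.9 m/s:
V = [−fR + √((fR)² + 4 fR V_g)]/2 = [−37.9 + √(37.9² + 4×37.9×36.3)]/2 = 22.7 m/s
Subgeostrophic (V < V_g = 36.3 m/s), as expected around a low.

22.7 m s⁻¹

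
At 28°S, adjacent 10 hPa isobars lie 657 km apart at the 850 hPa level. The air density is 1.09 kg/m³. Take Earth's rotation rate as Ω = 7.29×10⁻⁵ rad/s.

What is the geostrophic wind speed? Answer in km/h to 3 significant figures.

Coriolis parameter at 28°S:
f = 2Ω sin φ = 2 × 7.29×10⁻⁵ × sin 28° = 6.84×10⁻⁵ s⁻¹
Pressure gradient: |∂P/∂n| = 1000 Pa / 657000 m = 1.52×10⁻³ Pa/m
Geostrophic balance (pressure-gradient force = Coriolis force):
V_g = (1/(fρ)) |∂P/∂n| = 1.52×10⁻³ / (6.84×10⁻⁵ × 1.09) = 20.4 m/s
Converting: 20.4 m/s × 3.6 = 73.4 km/h

73.4 km/h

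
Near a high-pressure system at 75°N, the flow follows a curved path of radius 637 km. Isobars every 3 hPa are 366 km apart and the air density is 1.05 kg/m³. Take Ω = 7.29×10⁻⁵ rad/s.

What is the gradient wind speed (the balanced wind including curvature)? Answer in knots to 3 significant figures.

11.5 knots

Coriolis parameter at 75°N:
f = 2Ω sin φ = 2 × 7.29×10⁻⁵ × sin 75° = 1.41×10⁻⁴ s⁻¹
Pressure gradient: |∂P/∂n| = 300 Pa / 366000 m = 8.20×10⁻⁴ Pa/m
Geostrophic speed: V_g = |∂P/∂n|/(fρ) = 8.20×10⁻⁴/(1.41×10⁻⁴ × 1.05) = 5.54 m/s
Around a high, pressure-gradient force acts outward with centrifugal, so Coriolis balances both:
fV = (1/ρ)|∂P/∂n| + V²/R  →  V² − fR·V + fR·V_g = 0
With fR = 1.41×10⁻⁴ × 637×10³ m = 89.7 m/s:
V = [fR − √((fR)² − 4 fR V_g)]/2 = [89.7 − √(89.7² − 4×89.7×5.54)]/2 = 5.94 m/s
Supergeostrophic (V > V_g = 5.54 m/s), as expected around a high.
Converting: 5.94 m/s × 1.944 = 11.5 knots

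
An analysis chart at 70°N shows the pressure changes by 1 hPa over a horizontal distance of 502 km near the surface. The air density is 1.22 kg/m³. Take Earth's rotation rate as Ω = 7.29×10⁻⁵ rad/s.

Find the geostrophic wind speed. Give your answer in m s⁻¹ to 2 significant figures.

Coriolis parameter at 70°N:
f = 2Ω sin φ = 2 × 7.29×10⁻⁵ × sin 70° = 1.37×10⁻⁴ s⁻¹
Pressure gradient: |∂P/∂n| = 100 Pa / 502000 m = 1.99×10⁻⁴ Pa/m
Geostrophic balance (pressure-gradient force = Coriolis force):
V_g = (1/(fρ)) |∂P/∂n| = 1.99×10⁻⁴ / (1.37×10⁻⁴ × 1.22) = 1.19 m/s

1.2 m s⁻¹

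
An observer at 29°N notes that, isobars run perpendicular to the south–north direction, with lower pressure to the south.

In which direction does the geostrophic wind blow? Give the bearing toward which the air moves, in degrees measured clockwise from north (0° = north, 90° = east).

The pressure-gradient force points toward the south (bearing 180°).
Geostrophic balance: in the Northern Hemisphere the Coriolis force deflects motion to the right, so the geostrophic wind blows 90° to the right of the pressure-gradient force (low pressure on the left).
Rotating 180° by 90° clockwise gives 270° — the wind blows toward the west.

270°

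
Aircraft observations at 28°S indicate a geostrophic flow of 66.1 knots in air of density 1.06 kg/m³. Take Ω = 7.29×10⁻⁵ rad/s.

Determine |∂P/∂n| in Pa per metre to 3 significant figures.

Coriolis parameter at 28°S:
f = 2Ω sin φ = 2 × 7.29×10⁻⁵ × sin 28° = 6.84×10⁻⁵ s⁻¹
Wind speed in SI: 66.1 knots = 34.0 m/s
Geostrophic balance rearranged: |∂P/∂n| = f ρ V_g
|∂P/∂n| = 6.84×10⁻⁵ × 1.06 × 34.0 = 2.47×10⁻³ Pa/m

2.47×10⁻³ Pa/m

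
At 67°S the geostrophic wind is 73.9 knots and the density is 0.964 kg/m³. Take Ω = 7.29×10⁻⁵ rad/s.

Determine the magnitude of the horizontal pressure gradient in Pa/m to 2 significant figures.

Coriolis parameter at 67°S:
f = 2Ω sin φ = 2 × 7.29×10⁻⁵ × sin 67° = 1.34×10⁻⁴ s⁻¹
Wind speed in SI: 73.9 knots = 38.0 m/s
Geostrophic balance rearranged: |∂P/∂n| = f ρ V_g
|∂P/∂n| = 1.34×10⁻⁴ × 0.964 × 38.0 = 4.92×10⁻³ Pa/m

4.9×10⁻³ Pa/m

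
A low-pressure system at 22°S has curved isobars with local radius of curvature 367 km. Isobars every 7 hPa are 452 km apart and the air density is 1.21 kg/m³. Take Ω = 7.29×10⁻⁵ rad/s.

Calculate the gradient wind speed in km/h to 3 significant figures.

49.9 km/h

Coriolis parameter at 22°S:
f = 2Ω sin φ = 2 × 7.29×10⁻⁵ × sin 22° = 5.46×10⁻⁵ s⁻¹
Pressure gradient: |∂P/∂n| = 700 Pa / 452000 m = 1.55×10⁻³ Pa/m
Geostrophic speed: V_g = |∂P/∂n|/(fρ) = 1.55×10⁻³/(5.46×10⁻⁵ × 1.21) = 23.4 m/s
Around a low, centrifugal force acts outward with Coriolis, so pressure-gradient force balances both:
(1/ρ)|∂P/∂n| = fV + V²/R  →  V² + fR·V − fR·V_g = 0
With fR = 5.46×10⁻⁵ × 367×10³ m = 20.0 m/s:
V = [−fR + √((fR)² + 4 fR V_g)]/2 = [−20.0 + √(20.0² + 4×20.0×23.4)]/2 = 13.9 m/s
Subgeostrophic (V < V_g = 23.4 m/s), as expected around a low.
Converting: 13.9 m/s × 3.6 = 49.9 km/h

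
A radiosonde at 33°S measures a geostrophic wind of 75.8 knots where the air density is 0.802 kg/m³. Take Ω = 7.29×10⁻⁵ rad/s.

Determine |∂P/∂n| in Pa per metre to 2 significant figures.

2.5×10⁻³ Pa/m

Coriolis parameter at 33°S:
f = 2Ω sin φ = 2 × 7.29×10⁻⁵ × sin 33° = 7.94×10⁻⁵ s⁻¹
Wind speed in SI: 75.8 knots = 39.0 m/s
Geostrophic balance rearranged: |∂P/∂n| = f ρ V_g
|∂P/∂n| = 7.94×10⁻⁵ × 0.802 × 39.0 = 2.48×10⁻³ Pa/m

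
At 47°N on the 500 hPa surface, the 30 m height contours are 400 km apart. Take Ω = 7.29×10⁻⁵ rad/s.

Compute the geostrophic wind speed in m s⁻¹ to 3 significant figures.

6.90 m s⁻¹

Coriolis parameter at 47°N:
f = 2Ω sin φ = 2 × 7.29×10⁻⁵ × sin 47° = 1.07×10⁻⁴ s⁻¹
Height gradient: |∂Z/∂n| = 30 m / 400000 m = 7.50×10⁻⁵
On a pressure surface, geostrophic balance gives V_g = (g/f)|∂Z/∂n|:
V_g = 9.81 × 7.50×10⁻⁵ / 1.07×10⁻⁴ = 6.90 m/s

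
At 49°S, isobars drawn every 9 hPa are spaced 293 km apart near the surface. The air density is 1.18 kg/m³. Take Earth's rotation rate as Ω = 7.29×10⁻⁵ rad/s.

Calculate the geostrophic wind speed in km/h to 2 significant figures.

Coriolis parameter at 49°S:
f = 2Ω sin φ = 2 × 7.29×10⁻⁵ × sin 49° = 1.10×10⁻⁴ s⁻¹
Pressure gradient: |∂P/∂n| = 900 Pa / 293000 m = 3.07×10⁻³ Pa/m
Geostrophic balance (pressure-gradient force = Coriolis force):
V_g = (1/(fρ)) |∂P/∂n| = 3.07×10⁻³ / (1.10×10⁻⁴ × 1.18) = 23.7 m/s
Converting: 23.7 m/s × 3.6 = 85 km/h

85 km/h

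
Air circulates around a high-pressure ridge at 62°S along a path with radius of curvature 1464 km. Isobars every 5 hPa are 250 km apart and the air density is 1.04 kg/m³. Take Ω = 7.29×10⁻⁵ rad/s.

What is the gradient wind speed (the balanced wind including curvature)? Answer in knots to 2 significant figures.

32 knots

Coriolis parameter at 62°S:
f = 2Ω sin φ = 2 × 7.29×10⁻⁵ × sin 62° = 1.29×10⁻⁴ s⁻¹
Pressure gradient: |∂P/∂n| = 500 Pa / 250000 m = 2.00×10⁻³ Pa/m
Geostrophic speed: V_g = |∂P/∂n|/(fρ) = 2.00×10⁻³/(1.29×10⁻⁴ × 1.04) = 14.9 m/s
Around a high, pressure-gradient force acts outward with centrifugal, so Coriolis balances both:
fV = (1/ρ)|∂P/∂n| + V²/R  →  V² − fR·V + fR·V_g = 0
With fR = 1.29×10⁻⁴ × 1464×10³ m = 188 m/s:
V = [fR − √((fR)² − 4 fR V_g)]/2 = [188 − √(188² − 4×188×14.9)]/2 = 16.4 m/s
Supergeostrophic (V > V_g = 14.9 m/s), as expected around a high.
Converting: 16.4 m/s × 1.944 = 32 knots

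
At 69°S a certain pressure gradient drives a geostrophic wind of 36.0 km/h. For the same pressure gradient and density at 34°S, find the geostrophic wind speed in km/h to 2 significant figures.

60 km/h

With the same pressure gradient and density, V_g ∝ 1/f ∝ 1/sin φ.
V₂ = V₁ · sin φ₁ / sin φ₂ = 36.0 × sin 69° / sin 34°
V₂ = 36.0 × 0.9336/0.5592 = 60 km/h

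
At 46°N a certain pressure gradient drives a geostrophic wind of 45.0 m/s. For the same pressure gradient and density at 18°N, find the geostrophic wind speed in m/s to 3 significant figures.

105 m/s

With the same pressure gradient and density, V_g ∝ 1/f ∝ 1/sin φ.
V₂ = V₁ · sin φ₁ / sin φ₂ = 45.0 × sin 46° / sin 18°
V₂ = 45.0 × 0.7193/0.3090 = 105 m/s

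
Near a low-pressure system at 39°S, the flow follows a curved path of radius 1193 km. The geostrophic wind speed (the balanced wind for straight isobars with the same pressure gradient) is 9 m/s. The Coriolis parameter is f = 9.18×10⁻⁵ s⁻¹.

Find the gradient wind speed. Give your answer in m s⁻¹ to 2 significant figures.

Around a low, centrifugal force acts outward with Coriolis, so pressure-gradient force balances both:
(1/ρ)|∂P/∂n| = fV + V²/R  →  V² + fR·V − fR·V_g = 0
With fR = 9.18×10⁻⁵ × 1193×10³ m = 110 m/s:
V = [−fR + √((fR)² + 4 fR V_g)]/2 = [−110 + √(110² + 4×110×9)]/2 = 8.36 m/s
Subgeostrophic (V < V_g = 9 m/s), as expected around a low.

8.4 m s⁻¹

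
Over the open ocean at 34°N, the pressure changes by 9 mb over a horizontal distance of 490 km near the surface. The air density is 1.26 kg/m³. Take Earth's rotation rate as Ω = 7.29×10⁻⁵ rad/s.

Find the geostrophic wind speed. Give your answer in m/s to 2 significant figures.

18 m/s

Coriolis parameter at 34°N:
f = 2Ω sin φ = 2 × 7.29×10⁻⁵ × sin 34° = 8.15×10⁻⁵ s⁻¹
Pressure gradient: |∂P/∂n| = 900 Pa / 490000 m = 1.84×10⁻³ Pa/m
Geostrophic balance (pressure-gradient force = Coriolis force):
V_g = (1/(fρ)) |∂P/∂n| = 1.84×10⁻³ / (8.15×10⁻⁵ × 1.26) = 17.9 m/s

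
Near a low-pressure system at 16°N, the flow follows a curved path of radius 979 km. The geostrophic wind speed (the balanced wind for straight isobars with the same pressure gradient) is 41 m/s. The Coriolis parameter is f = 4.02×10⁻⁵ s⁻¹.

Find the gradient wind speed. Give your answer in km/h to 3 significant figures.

Around a low, centrifugal force acts outward with Coriolis, so pressure-gradient force balances both:
(1/ρ)|∂P/∂n| = fV + V²/R  →  V² + fR·V − fR·V_g = 0
With fR = 4.02×10⁻⁵ × 979×10³ m = 39.4 m/s:
V = [−fR + √((fR)² + 4 fR V_g)]/2 = [−39.4 + √(39.4² + 4×39.4×41)]/2 = 25.1 m/s
Subgeostrophic (V < V_g = 41 m/s), as expected around a low.
Converting: 25.1 m/s × 3.6 = 90.2 km/h

90.2 km/h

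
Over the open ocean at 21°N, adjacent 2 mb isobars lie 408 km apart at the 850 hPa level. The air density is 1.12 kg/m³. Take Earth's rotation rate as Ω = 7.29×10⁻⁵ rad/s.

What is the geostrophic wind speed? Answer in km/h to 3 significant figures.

30.2 km/h

Coriolis parameter at 21°N:
f = 2Ω sin φ = 2 × 7.29×10⁻⁵ × sin 21° = 5.23×10⁻⁵ s⁻¹
Pressure gradient: |∂P/∂n| = 200 Pa / 408000 m = 4.90×10⁻⁴ Pa/m
Geostrophic balance (pressure-gradient force = Coriolis force):
V_g = (1/(fρ)) |∂P/∂n| = 4.90×10⁻⁴ / (5.23×10⁻⁵ × 1.12) = 8.38 m/s
Converting: 8.38 m/s × 3.6 = 30.2 km/h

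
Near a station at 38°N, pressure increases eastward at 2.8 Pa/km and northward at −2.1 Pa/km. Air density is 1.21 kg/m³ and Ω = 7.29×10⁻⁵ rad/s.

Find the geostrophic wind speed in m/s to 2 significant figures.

Coriolis parameter at 38°N:
f = 2Ω sin φ = 2 × 7.29×10⁻⁵ × sin 38° = 8.98×10⁻⁵ s⁻¹
Component geostrophic relations (x east, y north):
u_g = −(1/(fρ)) ∂P/∂y,  v_g = (1/(fρ)) ∂P/∂x
u_g = −(−2.1×10⁻³)/(8.98×10⁻⁵ × 1.21) = 19.3 m/s;  v_g = (2.8×10⁻³)/(8.98×10⁻⁵ × 1.21) = 25.8 m/s
|V_g| = √(u_g² + v_g²) = 32.2 m/s

32 m/s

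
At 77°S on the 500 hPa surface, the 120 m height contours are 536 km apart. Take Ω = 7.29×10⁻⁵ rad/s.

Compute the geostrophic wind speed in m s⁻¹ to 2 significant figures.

Coriolis parameter at 77°S:
f = 2Ω sin φ = 2 × 7.29×10⁻⁵ × sin 77° = 1.42×10⁻⁴ s⁻¹
Height gradient: |∂Z/∂n| = 120 m / 536000 m = 2.24×10⁻⁴
On a pressure surface, geostrophic balance gives V_g = (g/f)|∂Z/∂n|:
V_g = 9.81 × 2.24×10⁻⁴ / 1.42×10⁻⁴ = 15.5 m/s

15 m s⁻¹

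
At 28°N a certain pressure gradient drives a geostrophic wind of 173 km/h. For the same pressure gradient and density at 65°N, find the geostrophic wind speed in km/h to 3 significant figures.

With the same pressure gradient and density, V_g ∝ 1/f ∝ 1/sin φ.
V₂ = V₁ · sin φ₁ / sin φ₂ = 173 × sin 28° / sin 65°
V₂ = 173 × 0.4695/0.9063 = 89.6 km/h

89.6 km/h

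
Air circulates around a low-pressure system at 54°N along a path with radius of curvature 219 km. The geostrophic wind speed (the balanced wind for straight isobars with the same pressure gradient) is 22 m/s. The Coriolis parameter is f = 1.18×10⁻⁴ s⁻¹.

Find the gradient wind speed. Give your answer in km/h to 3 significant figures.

51.1 km/h

Around a low, centrifugal force acts outward with Coriolis, so pressure-gradient force balances both:
(1/ρ)|∂P/∂n| = fV + V²/R  →  V² + fR·V − fR·V_g = 0
With fR = 1.18×10⁻⁴ × 219×10³ m = 25.8 m/s:
V = [−fR + √((fR)² + 4 fR V_g)]/2 = [−25.8 + √(25.8² + 4×25.8×22)]/2 = 14.2 m/s
Subgeostrophic (V < V_g = 22 m/s), as expected around a low.
Converting: 14.2 m/s × 3.6 = 51.1 km/h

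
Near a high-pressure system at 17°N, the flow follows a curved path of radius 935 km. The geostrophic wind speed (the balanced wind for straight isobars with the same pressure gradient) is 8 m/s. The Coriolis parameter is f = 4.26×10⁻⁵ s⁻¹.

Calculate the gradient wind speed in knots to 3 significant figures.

Around a high, pressure-gradient force acts outward with centrifugal, so Coriolis balances both:
fV = (1/ρ)|∂P/∂n| + V²/R  →  V² − fR·V + fR·V_g = 0
With fR = 4.26×10⁻⁵ × 935×10³ m = 39.8 m/s:
V = [fR − √((fR)² − 4 fR V_g)]/2 = [39.8 − √(39.8² − 4×39.8×8)]/2 = 11.1 m/s
Supergeostrophic (V > V_g = 8 m/s), as expected around a high.
Converting: 11.1 m/s × 1.944 = 21.5 knots

21.5 knots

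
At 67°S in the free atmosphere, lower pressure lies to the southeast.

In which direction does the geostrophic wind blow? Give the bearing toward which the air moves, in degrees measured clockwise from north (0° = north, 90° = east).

The pressure-gradient force points toward the southeast (bearing 135°).
Geostrophic balance: in the Southern Hemisphere the Coriolis force deflects motion to the left, so the geostrophic wind blows 90° to the left of the pressure-gradient force (low pressure on the right).
Rotating 135° by 90° counterclockwise gives 045° — the wind blows toward the northeast.

045°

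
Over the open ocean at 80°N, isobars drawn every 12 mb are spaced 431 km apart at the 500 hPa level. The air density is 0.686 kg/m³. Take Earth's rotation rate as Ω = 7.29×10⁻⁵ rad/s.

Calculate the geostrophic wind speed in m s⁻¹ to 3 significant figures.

28.3 m s⁻¹

Coriolis parameter at 80°N:
f = 2Ω sin φ = 2 × 7.29×10⁻⁵ × sin 80° = 1.44×10⁻⁴ s⁻¹
Pressure gradient: |∂P/∂n| = 1200 Pa / 431000 m = 2.78×10⁻³ Pa/m
Geostrophic balance (pressure-gradient force = Coriolis force):
V_g = (1/(fρ)) |∂P/∂n| = 2.78×10⁻³ / (1.44×10⁻⁴ × 0.686) = 28.3 m/s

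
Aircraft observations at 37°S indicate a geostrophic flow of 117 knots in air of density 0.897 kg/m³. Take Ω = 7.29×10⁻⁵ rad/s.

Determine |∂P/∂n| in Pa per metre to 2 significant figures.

Coriolis parameter at 37°S:
f = 2Ω sin φ = 2 × 7.29×10⁻⁵ × sin 37° = 8.77×10⁻⁵ s⁻¹
Wind speed in SI: 117 knots = 60.2 m/s
Geostrophic balance rearranged: |∂P/∂n| = f ρ V_g
|∂P/∂n| = 8.77×10⁻⁵ × 0.897 × 60.2 = 4.74×10⁻³ Pa/m

4.7×10⁻³ Pa/m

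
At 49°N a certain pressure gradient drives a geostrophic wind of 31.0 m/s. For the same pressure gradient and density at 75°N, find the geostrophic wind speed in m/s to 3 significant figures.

24.2 m/s

With the same pressure gradient and density, V_g ∝ 1/f ∝ 1/sin φ.
V₂ = V₁ · sin φ₁ / sin φ₂ = 31.0 × sin 49° / sin 75°
V₂ = 31.0 × 0.7547/0.9659 = 24.2 m/s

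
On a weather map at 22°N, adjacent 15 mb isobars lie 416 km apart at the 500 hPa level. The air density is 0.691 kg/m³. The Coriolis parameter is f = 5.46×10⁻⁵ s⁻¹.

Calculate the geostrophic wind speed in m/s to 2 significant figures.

96 m/s

Pressure gradient: |∂P/∂n| = 1500 Pa / 416000 m = 3.61×10⁻³ Pa/m
Geostrophic balance (pressure-gradient force = Coriolis force):
V_g = (1/(fρ)) |∂P/∂n| = 3.61×10⁻³ / (5.46×10⁻⁵ × 0.691) = 95.6 m/s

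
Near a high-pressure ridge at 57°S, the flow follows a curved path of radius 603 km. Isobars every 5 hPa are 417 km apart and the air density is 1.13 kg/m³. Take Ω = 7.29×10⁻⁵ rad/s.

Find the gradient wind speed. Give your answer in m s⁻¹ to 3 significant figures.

10.0 m s⁻¹

Coriolis parameter at 57°S:
f = 2Ω sin φ = 2 × 7.29×10⁻⁵ × sin 57° = 1.22×10⁻⁴ s⁻¹
Pressure gradient: |∂P/∂n| = 500 Pa / 417000 m = 1.20×10⁻³ Pa/m
Geostrophic speed: V_g = |∂P/∂n|/(fρ) = 1.20×10⁻³/(1.22×10⁻⁴ × 1.13) = 8.68 m/s
Around a high, pressure-gradient force acts outward with centrifugal, so Coriolis balances both:
fV = (1/ρ)|∂P/∂n| + V²/R  →  V² − fR·V + fR·V_g = 0
With fR = 1.22×10⁻⁴ × 603×10³ m = 73.7 m/s:
V = [fR − √((fR)² − 4 fR V_g)]/2 = [73.7 − √(73.7² − 4×73.7×8.68)]/2 = 10 m/s
Supergeostrophic (V > V_g = 8.68 m/s), as expected around a high.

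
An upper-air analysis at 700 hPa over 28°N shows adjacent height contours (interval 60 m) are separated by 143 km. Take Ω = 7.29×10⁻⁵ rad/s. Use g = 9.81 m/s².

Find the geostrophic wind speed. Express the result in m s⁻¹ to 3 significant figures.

60.1 m s⁻¹

Coriolis parameter at 28°N:
f = 2Ω sin φ = 2 × 7.29×10⁻⁵ × sin 28° = 6.84×10⁻⁵ s⁻¹
Height gradient: |∂Z/∂n| = 60 m / 143000 m = 4.20×10⁻⁴
On a pressure surface, geostrophic balance gives V_g = (g/f)|∂Z/∂n|:
V_g = 9.81 × 4.20×10⁻⁴ / 6.84×10⁻⁵ = 60.1 m/s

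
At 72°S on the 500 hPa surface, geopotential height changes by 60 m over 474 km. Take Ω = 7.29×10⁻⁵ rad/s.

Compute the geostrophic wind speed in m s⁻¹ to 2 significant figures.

9.0 m s⁻¹

Coriolis parameter at 72°S:
f = 2Ω sin φ = 2 × 7.29×10⁻⁵ × sin 72° = 1.39×10⁻⁴ s⁻¹
Height gradient: |∂Z/∂n| = 60 m / 474000 m = 1.27×10⁻⁴
On a pressure surface, geostrophic balance gives V_g = (g/f)|∂Z/∂n|:
V_g = 9.81 × 1.27×10⁻⁴ / 1.39×10⁻⁴ = 8.96 m/s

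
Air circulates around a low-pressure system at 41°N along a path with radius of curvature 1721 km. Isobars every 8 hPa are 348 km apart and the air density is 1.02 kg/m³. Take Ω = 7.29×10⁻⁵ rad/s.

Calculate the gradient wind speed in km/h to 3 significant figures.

75.3 km/h

Coriolis parameter at 41°N:
f = 2Ω sin φ = 2 × 7.29×10⁻⁵ × sin 41° = 9.57×10⁻⁵ s⁻¹
Pressure gradient: |∂P/∂n| = 800 Pa / 348000 m = 2.30×10⁻³ Pa/m
Geostrophic speed: V_g = |∂P/∂n|/(fρ) = 2.30×10⁻³/(9.57×10⁻⁵ × 1.02) = 23.6 m/s
Around a low, centrifugal force acts outward with Coriolis, so pressure-gradient force balances both:
(1/ρ)|∂P/∂n| = fV + V²/R  →  V² + fR·V − fR·V_g = 0
With fR = 9.57×10⁻⁵ × 1721×10³ m = 165 m/s:
V = [−fR + √((fR)² + 4 fR V_g)]/2 = [−165 + √(165² + 4×165×23.6)]/2 = 20.9 m/s
Subgeostrophic (V < V_g = 23.6 m/s), as expected around a low.
Converting: 20.9 m/s × 3.6 = 75.3 km/h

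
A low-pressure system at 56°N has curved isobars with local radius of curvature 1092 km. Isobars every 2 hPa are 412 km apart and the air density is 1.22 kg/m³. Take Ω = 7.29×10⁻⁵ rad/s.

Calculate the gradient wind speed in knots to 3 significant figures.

6.25 knots

Coriolis parameter at 56°N:
f = 2Ω sin φ = 2 × 7.29×10⁻⁵ × sin 56° = 1.21×10⁻⁴ s⁻¹
Pressure gradient: |∂P/∂n| = 200 Pa / 412000 m = 4.85×10⁻⁴ Pa/m
Geostrophic speed: V_g = |∂P/∂n|/(fρ) = 4.85×10⁻⁴/(1.21×10⁻⁴ × 1.22) = 3.29 m/s
Around a low, centrifugal force acts outward with Coriolis, so pressure-gradient force balances both:
(1/ρ)|∂P/∂n| = fV + V²/R  →  V² + fR·V − fR·V_g = 0
With fR = 1.21×10⁻⁴ × 1092×10³ m = 132 m/s:
V = [−fR + √((fR)² + 4 fR V_g)]/2 = [−132 + √(132² + 4×132×3.29)]/2 = 3.21 m/s
Subgeostrophic (V < V_g = 3.29 m/s), as expected around a low.
Converting: 3.21 m/s × 1.944 = 6.25 knots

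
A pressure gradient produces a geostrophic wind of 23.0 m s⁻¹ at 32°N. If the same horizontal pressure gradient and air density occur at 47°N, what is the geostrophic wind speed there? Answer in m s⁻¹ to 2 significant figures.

With the same pressure gradient and density, V_g ∝ 1/f ∝ 1/sin φ.
V₂ = V₁ · sin φ₁ / sin φ₂ = 23.0 × sin 32° / sin 47°
V₂ = 23.0 × 0.5299/0.7314 = 17 m s⁻¹

17 m s⁻¹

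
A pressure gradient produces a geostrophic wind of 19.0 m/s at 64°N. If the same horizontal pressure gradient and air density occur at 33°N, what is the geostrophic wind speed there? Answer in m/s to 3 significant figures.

With the same pressure gradient and density, V_g ∝ 1/f ∝ 1/sin φ.
V₂ = V₁ · sin φ₁ / sin φ₂ = 19.0 × sin 64° / sin 33°
V₂ = 19.0 × 0.8988/0.5446 = 31.4 m/s

31.4 m/s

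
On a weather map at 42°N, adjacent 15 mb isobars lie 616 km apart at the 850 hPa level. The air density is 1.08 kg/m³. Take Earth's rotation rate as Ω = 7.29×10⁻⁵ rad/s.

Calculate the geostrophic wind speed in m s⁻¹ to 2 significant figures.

Coriolis parameter at 42°N:
f = 2Ω sin φ = 2 × 7.29×10⁻⁵ × sin 42° = 9.76×10⁻⁵ s⁻¹
Pressure gradient: |∂P/∂n| = 1500 Pa / 616000 m = 2.44×10⁻³ Pa/m
Geostrophic balance (pressure-gradient force = Coriolis force):
V_g = (1/(fρ)) |∂P/∂n| = 2.44×10⁻³ / (9.76×10⁻⁵ × 1.08) = 23.1 m/s

23 m s⁻¹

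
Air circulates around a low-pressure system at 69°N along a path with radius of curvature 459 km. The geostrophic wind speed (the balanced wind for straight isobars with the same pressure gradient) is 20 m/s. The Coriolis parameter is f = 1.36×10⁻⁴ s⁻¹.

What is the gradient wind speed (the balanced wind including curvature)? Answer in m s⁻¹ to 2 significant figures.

16 m s⁻¹

Around a low, centrifugal force acts outward with Coriolis, so pressure-gradient force balances both:
(1/ρ)|∂P/∂n| = fV + V²/R  →  V² + fR·V − fR·V_g = 0
With fR = 1.36×10⁻⁴ × 459×10³ m = 62.4 m/s:
V = [−fR + √((fR)² + 4 fR V_g)]/2 = [−62.4 + √(62.4² + 4×62.4×20)]/2 = 15.9 m/s
Subgeostrophic (V < V_g = 20 m/s), as expected around a low.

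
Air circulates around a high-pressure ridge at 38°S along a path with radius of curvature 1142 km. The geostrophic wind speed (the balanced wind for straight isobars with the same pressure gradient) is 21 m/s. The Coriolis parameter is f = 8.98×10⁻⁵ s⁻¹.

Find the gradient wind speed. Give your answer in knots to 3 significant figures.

57.3 knots

Around a high, pressure-gradient force acts outward with centrifugal, so Coriolis balances both:
fV = (1/ρ)|∂P/∂n| + V²/R  →  V² − fR·V + fR·V_g = 0
With fR = 8.98×10⁻⁵ × 1142×10³ m = 103 m/s:
V = [fR − √((fR)² − 4 fR V_g)]/2 = [103 − √(103² − 4×103×21)]/2 = 29.5 m/s
Supergeostrophic (V > V_g = 21 m/s), as expected around a high.
Converting: 29.5 m/s × 1.944 = 57.3 knots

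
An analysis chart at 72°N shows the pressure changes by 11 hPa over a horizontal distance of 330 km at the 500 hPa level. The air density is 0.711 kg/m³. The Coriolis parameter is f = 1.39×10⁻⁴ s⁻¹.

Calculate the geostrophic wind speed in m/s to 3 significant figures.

33.7 m/s

Pressure gradient: |∂P/∂n| = 1100 Pa / 330000 m = 3.33×10⁻³ Pa/m
Geostrophic balance (pressure-gradient force = Coriolis force):
V_g = (1/(fρ)) |∂P/∂n| = 3.33×10⁻³ / (1.39×10⁻⁴ × 0.711) = 33.7 m/s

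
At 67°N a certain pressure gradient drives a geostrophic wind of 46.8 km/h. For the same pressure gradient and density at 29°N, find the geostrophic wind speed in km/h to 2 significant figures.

With the same pressure gradient and density, V_g ∝ 1/f ∝ 1/sin φ.
V₂ = V₁ · sin φ₁ / sin φ₂ = 46.8 × sin 67° / sin 29°
V₂ = 46.8 × 0.9205/0.4848 = 89 km/h

89 km/h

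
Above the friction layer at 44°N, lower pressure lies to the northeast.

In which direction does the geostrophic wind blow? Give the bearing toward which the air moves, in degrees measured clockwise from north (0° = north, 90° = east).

135°

The pressure-gradient force points toward the northeast (bearing 045°).
Geostrophic balance: in the Northern Hemisphere the Coriolis force deflects motion to the right, so the geostrophic wind blows 90° to the right of the pressure-gradient force (low pressure on the left).
Rotating 045° by 90° clockwise gives 135° — the wind blows toward the southeast.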